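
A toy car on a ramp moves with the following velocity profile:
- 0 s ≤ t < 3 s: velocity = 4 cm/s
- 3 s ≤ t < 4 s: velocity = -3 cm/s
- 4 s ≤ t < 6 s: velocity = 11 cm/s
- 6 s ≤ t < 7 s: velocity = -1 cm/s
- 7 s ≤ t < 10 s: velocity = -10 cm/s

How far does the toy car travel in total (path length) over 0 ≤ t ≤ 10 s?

Distance (not displacement) is the total path length: add the absolute areas under v-t.
0–3 s: |4| × 3 = 12 cm
3–4 s: |-3| × 1 = 3 cm
4–6 s: |11| × 2 = 22 cm
6–7 s: |-1| × 1 = 1 cm
7–10 s: |-10| × 3 = 30 cm
Total distance = 68 cm

68 cm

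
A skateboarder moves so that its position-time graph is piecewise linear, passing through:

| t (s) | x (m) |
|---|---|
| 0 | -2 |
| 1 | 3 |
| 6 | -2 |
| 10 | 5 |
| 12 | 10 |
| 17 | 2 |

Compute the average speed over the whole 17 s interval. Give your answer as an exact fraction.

30/17 m/s

Average speed = (total path length)/(elapsed time); on a piecewise-linear x-t graph the path length is Σ|Δx|.
0–1 s: |Δx| = |3 − -2| = 5 m
1–6 s: |Δx| = |-2 − 3| = 5 m
6–10 s: |Δx| = |5 − -2| = 7 m
10–12 s: |Δx| = |10 − 5| = 5 m
12–17 s: |Δx| = |2 − 10| = 8 m
Total path = 30 m; average speed = 30/17 = 30/17 m/s.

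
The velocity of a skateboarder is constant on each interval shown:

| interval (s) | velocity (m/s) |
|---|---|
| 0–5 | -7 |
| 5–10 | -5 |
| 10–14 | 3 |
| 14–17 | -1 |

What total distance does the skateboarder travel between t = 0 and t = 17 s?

Total distance travelled is ∫|v| dt — sum the magnitudes of each area piece.
0–5 s: |-7| × 5 = 35 m
5–10 s: |-5| × 5 = 25 m
10–14 s: |3| × 4 = 12 m
14–17 s: |-1| × 3 = 3 m
Total distance = 75 m

75 m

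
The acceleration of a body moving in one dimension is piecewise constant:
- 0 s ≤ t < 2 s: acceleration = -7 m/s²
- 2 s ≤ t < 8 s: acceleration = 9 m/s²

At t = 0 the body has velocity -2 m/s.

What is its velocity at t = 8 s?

38 m/s

Δv equals the area under the a-t graph; then v = v₀ + Δv.
0–2 s: -7 × 2 = -14 m/s
2–8 s: 9 × 6 = 54 m/s
Δv = 40 m/s, so v(8) = -2 + (40) = 38 m/s.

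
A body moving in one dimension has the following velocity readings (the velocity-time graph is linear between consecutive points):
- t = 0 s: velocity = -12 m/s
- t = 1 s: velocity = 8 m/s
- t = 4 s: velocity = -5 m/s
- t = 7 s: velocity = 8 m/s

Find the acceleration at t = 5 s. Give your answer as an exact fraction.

13/3 m/s²

Acceleration is the slope of the v-t graph on 4–7 s: (8 − -5)/(7 − 4) = 13/3 m/s².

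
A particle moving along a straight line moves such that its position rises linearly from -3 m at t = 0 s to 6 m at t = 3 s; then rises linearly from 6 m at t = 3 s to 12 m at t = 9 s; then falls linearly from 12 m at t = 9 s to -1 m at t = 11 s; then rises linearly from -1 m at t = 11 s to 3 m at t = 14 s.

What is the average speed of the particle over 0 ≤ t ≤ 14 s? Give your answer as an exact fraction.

Average speed = (total path length)/(elapsed time); on a piecewise-linear x-t graph the path length is Σ|Δx|.
0–3 s: |Δx| = |6 − -3| = 9 m
3–9 s: |Δx| = |12 − 6| = 6 m
9–11 s: |Δx| = |-1 − 12| = 13 m
11–14 s: |Δx| = |3 − -1| = 4 m
Total path = 32 m; average speed = 32/14 = 16/7 m/s.

16/7 m/s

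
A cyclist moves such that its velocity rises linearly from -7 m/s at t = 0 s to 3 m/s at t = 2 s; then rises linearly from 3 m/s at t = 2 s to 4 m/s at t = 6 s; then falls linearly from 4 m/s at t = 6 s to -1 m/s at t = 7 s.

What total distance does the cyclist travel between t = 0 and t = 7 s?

Total distance travelled is ∫|v| dt — sum the magnitudes of each area piece.
0–2 s: v = 0 at t = 1.4 s; triangle areas 4.9 + 0.9 = 5.8 m
2–6 s: |½(3 + 4)(4)| = 14 m
6–7 s: v = 0 at t = 6.8 s; triangle areas 1.6 + 0.1 = 1.7 m
Total distance = 21.5 m

21.5 m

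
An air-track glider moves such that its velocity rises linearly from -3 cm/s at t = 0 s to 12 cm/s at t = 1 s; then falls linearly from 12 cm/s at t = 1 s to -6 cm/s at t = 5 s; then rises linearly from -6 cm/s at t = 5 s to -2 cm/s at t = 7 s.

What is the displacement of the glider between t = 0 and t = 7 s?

8.5 cm

Net displacement equals the area under the velocity-time graph (areas below the axis count negative).
0–1 s: ½(-3 + 12)(1) = 4.5 cm
1–5 s: ½(12 + -6)(4) = 12 cm
5–7 s: ½(-6 + -2)(2) = -8 cm
Net displacement = 8.5 cm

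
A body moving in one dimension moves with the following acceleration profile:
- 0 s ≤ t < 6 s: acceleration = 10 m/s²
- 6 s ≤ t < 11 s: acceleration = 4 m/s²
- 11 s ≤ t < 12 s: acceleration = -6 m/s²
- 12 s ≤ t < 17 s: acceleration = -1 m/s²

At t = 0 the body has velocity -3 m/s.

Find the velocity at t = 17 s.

Δv equals the area under the a-t graph; then v = v₀ + Δv.
0–6 s: 10 × 6 = 60 m/s
6–11 s: 4 × 5 = 20 m/s
11–12 s: -6 × 1 = -6 m/s
12–17 s: -1 × 5 = -5 m/s
Δv = 69 m/s, so v(17) = -3 + (69) = 66 m/s.

66 m/s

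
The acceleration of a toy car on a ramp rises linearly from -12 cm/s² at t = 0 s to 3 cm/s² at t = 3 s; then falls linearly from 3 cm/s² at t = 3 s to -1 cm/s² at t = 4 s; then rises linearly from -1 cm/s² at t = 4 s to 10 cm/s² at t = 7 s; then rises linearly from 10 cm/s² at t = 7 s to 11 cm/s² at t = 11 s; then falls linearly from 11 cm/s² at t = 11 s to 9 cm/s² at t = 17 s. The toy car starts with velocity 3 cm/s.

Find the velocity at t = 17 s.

106 cm/s

Δv equals the area under the a-t graph; then v = v₀ + Δv.
0–3 s: ½(-12 + 3)(3) = -13.5 cm/s
3–4 s: ½(3 + -1)(1) = 1 cm/s
4–7 s: ½(-1 + 10)(3) = 13.5 cm/s
7–11 s: ½(10 + 11)(4) = 42 cm/s
11–17 s: ½(11 + 9)(6) = 60 cm/s
Δv = 103 cm/s, so v(17) = 3 + (103) = 106 cm/s.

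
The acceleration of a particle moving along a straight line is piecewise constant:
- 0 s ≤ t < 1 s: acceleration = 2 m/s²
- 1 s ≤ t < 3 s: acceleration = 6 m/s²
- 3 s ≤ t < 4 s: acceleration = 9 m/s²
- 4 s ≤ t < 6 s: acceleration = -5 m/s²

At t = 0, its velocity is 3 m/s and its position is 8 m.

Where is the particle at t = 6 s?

On each constant-a segment, Δv = aΔt and Δx = v₀Δt + ½aΔt²; chain segment to segment.
0–1 s: v starts 3 m/s; Δx = 3·1 + ½·2·1² = 4 m; v ends 5 m/s.
1–3 s: v starts 5 m/s; Δx = 5·2 + ½·6·2² = 22 m; v ends 17 m/s.
3–4 s: v starts 17 m/s; Δx = 17·1 + ½·9·1² = 21.5 m; v ends 26 m/s.
4–6 s: v starts 26 m/s; Δx = 26·2 + ½·-5·2² = 42 m; v ends 16 m/s.
x(6) = 8 + Σ Δx = 97.5 m.

97.5 m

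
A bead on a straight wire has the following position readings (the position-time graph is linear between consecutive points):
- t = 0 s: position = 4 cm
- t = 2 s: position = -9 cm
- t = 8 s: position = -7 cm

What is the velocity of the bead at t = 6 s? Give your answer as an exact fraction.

1/3 cm/s

Velocity is the slope of the x-t graph on 2–8 s: (-7 − -9)/(8 − 2) = 1/3 cm/s.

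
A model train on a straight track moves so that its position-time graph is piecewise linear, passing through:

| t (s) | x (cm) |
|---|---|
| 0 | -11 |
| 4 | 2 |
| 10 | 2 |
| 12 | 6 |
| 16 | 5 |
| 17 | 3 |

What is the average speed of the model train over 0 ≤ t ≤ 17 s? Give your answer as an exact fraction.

Average speed = (total path length)/(elapsed time); on a piecewise-linear x-t graph the path length is Σ|Δx|.
0–4 s: |Δx| = |2 − -11| = 13 cm
4–10 s: |Δx| = |2 − 2| = 0 cm
10–12 s: |Δx| = |6 − 2| = 4 cm
12–16 s: |Δx| = |5 − 6| = 1 cm
16–17 s: |Δx| = |3 − 5| = 2 cm
Total path = 20 cm; average speed = 20/17 = 20/17 cm/s.

20/17 cm/s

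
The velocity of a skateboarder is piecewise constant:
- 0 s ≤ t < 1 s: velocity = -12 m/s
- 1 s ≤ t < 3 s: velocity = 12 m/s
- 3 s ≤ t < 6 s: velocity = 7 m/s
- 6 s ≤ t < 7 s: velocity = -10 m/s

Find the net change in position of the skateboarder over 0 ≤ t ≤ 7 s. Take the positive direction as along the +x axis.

23 m

Displacement is the signed area under the v-t curve.
0–1 s: -12 × 1 = -12 m
1–3 s: 12 × 2 = 24 m
3–6 s: 7 × 3 = 21 m
6–7 s: -10 × 1 = -10 m
Net displacement = 23 m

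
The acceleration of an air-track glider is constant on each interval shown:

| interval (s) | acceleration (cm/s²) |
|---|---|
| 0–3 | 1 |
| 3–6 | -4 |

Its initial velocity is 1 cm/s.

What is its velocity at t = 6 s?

Δv equals the area under the a-t graph; then v = v₀ + Δv.
0–3 s: 1 × 3 = 3 cm/s
3–6 s: -4 × 3 = -12 cm/s
Δv = -9 cm/s, so v(6) = 1 + (-9) = -8 cm/s.

-8 cm/s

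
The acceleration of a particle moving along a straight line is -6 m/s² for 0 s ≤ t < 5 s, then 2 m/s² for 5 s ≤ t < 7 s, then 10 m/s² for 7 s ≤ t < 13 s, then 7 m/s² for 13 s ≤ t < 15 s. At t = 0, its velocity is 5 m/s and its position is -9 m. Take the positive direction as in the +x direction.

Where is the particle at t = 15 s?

On each constant-a segment, Δv = aΔt and Δx = v₀Δt + ½aΔt²; chain segment to segment.
0–5 s: v starts 5 m/s; Δx = 5·5 + ½·-6·5² = -50 m; v ends -25 m/s.
5–7 s: v starts -25 m/s; Δx = -25·2 + ½·2·2² = -46 m; v ends -21 m/s.
7–13 s: v starts -21 m/s; Δx = -21·6 + ½·10·6² = 54 m; v ends 39 m/s.
13–15 s: v starts 39 m/s; Δx = 39·2 + ½·7·2² = 92 m; v ends 53 m/s.
x(15) = -9 + Σ Δx = 41 m.

41 m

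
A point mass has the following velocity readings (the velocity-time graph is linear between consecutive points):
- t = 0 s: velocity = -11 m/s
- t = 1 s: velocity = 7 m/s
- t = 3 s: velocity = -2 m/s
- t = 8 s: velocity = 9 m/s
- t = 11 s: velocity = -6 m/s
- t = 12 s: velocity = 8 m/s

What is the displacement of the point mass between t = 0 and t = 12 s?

26 m

Displacement is the signed area under the v-t curve.
0–1 s: ½(-11 + 7)(1) = -2 m
1–3 s: ½(7 + -2)(2) = 5 m
3–8 s: ½(-2 + 9)(5) = 17.5 m
8–11 s: ½(9 + -6)(3) = 4.5 m
11–12 s: ½(-6 + 8)(1) = 1 m
Net displacement = 26 m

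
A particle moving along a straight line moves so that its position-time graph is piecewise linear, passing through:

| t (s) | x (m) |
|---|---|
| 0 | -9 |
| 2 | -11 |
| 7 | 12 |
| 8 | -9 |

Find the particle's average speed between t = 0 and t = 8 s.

Average speed = (total path length)/(elapsed time); on a piecewise-linear x-t graph the path length is Σ|Δx|.
0–2 s: |Δx| = |-11 − -9| = 2 m
2–7 s: |Δx| = |12 − -11| = 23 m
7–8 s: |Δx| = |-9 − 12| = 21 m
Total path = 46 m; average speed = 46/8 = 5.75 m/s.

5.75 m/s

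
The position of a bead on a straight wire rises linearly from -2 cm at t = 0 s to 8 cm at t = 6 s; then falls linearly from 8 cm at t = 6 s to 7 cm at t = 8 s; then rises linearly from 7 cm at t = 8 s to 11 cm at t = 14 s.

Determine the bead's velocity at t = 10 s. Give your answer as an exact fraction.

Velocity is the slope of the x-t graph on 8–14 s: (11 − 7)/(14 − 8) = 2/3 cm/s.

2/3 cm/s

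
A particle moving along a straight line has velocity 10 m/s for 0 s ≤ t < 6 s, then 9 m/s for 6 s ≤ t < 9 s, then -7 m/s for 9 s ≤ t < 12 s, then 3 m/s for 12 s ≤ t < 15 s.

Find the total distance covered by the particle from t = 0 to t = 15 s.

117 m

Total distance travelled is ∫|v| dt — sum the magnitudes of each area piece.
0–6 s: |10| × 6 = 60 m
6–9 s: |9| × 3 = 27 m
9–12 s: |-7| × 3 = 21 m
12–15 s: |3| × 3 = 9 m
Total distance = 117 m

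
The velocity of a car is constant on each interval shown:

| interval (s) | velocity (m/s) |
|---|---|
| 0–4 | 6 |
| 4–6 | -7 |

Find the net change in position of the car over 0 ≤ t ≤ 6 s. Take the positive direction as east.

10 m

Displacement is the signed area under the v-t curve.
0–4 s: 6 × 4 = 24 m
4–6 s: -7 × 2 = -14 m
Net displacement = 10 m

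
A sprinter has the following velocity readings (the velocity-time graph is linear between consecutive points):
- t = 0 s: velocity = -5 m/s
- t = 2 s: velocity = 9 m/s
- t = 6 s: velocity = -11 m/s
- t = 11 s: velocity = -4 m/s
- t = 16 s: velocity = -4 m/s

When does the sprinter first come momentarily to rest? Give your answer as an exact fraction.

v changes sign on 0–2 s (from -5 to 9); the graph is linear there, so v = 0 at t = 0 + (5)·(2 − 0)/(9 − -5) = 5/7 s.

t = 5/7 s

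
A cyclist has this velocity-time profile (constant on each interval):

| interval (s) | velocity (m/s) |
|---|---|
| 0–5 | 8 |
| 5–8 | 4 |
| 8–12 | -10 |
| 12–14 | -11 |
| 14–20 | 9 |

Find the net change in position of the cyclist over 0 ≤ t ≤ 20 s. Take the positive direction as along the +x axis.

44 m

Displacement is the signed area under the v-t curve.
0–5 s: 8 × 5 = 40 m
5–8 s: 4 × 3 = 12 m
8–12 s: -10 × 4 = -40 m
12–14 s: -11 × 2 = -22 m
14–20 s: 9 × 6 = 54 m
Net displacement = 44 m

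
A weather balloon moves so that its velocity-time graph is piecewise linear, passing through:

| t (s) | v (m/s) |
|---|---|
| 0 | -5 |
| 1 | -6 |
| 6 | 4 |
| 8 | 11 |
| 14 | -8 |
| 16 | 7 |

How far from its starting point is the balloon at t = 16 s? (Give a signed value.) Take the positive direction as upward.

12.5 m

Net displacement equals the area under the velocity-time graph (areas below the axis count negative).
0–1 s: ½(-5 + -6)(1) = -5.5 m
1–6 s: ½(-6 + 4)(5) = -5 m
6–8 s: ½(4 + 11)(2) = 15 m
8–14 s: ½(11 + -8)(6) = 9 m
14–16 s: ½(-8 + 7)(2) = -1 m
Net displacement = 12.5 m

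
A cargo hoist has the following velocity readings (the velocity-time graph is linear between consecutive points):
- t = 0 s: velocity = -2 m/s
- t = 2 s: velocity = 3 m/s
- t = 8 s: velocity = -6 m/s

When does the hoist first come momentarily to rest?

v changes sign on 0–2 s (from -2 to 3); the graph is linear there, so v = 0 at t = 0 + (2)·(2 − 0)/(3 − -2) = 0.8 s.

t = 0.8 s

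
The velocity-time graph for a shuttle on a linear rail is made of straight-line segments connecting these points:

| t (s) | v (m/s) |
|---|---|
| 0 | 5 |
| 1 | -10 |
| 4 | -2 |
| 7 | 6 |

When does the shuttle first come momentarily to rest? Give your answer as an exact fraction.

v changes sign on 0–1 s (from 5 to -10); the graph is linear there, so v = 0 at t = 0 + (-5)·(1 − 0)/(-10 − 5) = 1/3 s.

t = 1/3 s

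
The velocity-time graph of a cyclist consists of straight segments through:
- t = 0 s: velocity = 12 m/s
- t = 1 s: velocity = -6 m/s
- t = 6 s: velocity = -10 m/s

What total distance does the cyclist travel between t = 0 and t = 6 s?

Total distance travelled is ∫|v| dt — sum the magnitudes of each area piece.
0–1 s: v = 0 at t = 2/3 s; triangle areas 4 + 1 = 5 m
1–6 s: |½(-6 + -10)(5)| = 40 m
Total distance = 45 m

45 m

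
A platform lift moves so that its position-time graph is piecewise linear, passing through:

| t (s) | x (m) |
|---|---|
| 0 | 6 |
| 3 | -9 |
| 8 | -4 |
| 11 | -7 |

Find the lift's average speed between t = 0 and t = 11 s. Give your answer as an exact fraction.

23/11 m/s

Average speed = (total path length)/(elapsed time); on a piecewise-linear x-t graph the path length is Σ|Δx|.
0–3 s: |Δx| = |-9 − 6| = 15 m
3–8 s: |Δx| = |-4 − -9| = 5 m
8–11 s: |Δx| = |-7 − -4| = 3 m
Total path = 23 m; average speed = 23/11 = 23/11 m/s.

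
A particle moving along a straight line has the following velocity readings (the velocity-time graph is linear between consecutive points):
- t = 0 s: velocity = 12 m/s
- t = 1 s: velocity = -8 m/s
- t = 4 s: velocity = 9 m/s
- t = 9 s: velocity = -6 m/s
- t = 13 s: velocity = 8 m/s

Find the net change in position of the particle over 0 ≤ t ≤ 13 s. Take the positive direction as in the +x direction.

Net displacement equals the area under the velocity-time graph (areas below the axis count negative).
0–1 s: ½(12 + -8)(1) = 2 m
1–4 s: ½(-8 + 9)(3) = 1.5 m
4–9 s: ½(9 + -6)(5) = 7.5 m
9–13 s: ½(-6 + 8)(4) = 4 m
Net displacement = 15 m

15 m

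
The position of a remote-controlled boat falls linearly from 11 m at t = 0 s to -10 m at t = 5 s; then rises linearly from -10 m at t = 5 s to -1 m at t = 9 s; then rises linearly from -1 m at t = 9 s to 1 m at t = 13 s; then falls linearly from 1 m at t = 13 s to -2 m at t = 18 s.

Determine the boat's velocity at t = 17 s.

Velocity is the slope of the x-t graph on 13–18 s: (-2 − 1)/(18 − 13) = -0.6 m/s.

-0.6 m/s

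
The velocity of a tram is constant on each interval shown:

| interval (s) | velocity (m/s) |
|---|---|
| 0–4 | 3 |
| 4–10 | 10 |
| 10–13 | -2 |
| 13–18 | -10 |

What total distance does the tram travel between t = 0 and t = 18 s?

Distance (not displacement) is the total path length: add the absolute areas under v-t.
0–4 s: |3| × 4 = 12 m
4–10 s: |10| × 6 = 60 m
10–13 s: |-2| × 3 = 6 m
13–18 s: |-10| × 5 = 50 m
Total distance = 128 m

128 m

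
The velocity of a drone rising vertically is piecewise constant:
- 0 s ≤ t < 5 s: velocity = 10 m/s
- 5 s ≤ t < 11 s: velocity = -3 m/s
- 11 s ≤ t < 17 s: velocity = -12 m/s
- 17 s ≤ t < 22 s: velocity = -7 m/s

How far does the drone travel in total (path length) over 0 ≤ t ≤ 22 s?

175 m

Total distance travelled is ∫|v| dt — sum the magnitudes of each area piece.
0–5 s: |10| × 5 = 50 m
5–11 s: |-3| × 6 = 18 m
11–17 s: |-12| × 6 = 72 m
17–22 s: |-7| × 5 = 35 m
Total distance = 175 m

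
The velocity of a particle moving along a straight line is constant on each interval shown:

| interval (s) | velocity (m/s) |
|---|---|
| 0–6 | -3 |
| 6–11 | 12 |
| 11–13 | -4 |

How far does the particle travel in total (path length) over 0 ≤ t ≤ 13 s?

Distance (not displacement) is the total path length: add the absolute areas under v-t.
0–6 s: |-3| × 6 = 18 m
6–11 s: |12| × 5 = 60 m
11–13 s: |-4| × 2 = 8 m
Total distance = 86 m

86 m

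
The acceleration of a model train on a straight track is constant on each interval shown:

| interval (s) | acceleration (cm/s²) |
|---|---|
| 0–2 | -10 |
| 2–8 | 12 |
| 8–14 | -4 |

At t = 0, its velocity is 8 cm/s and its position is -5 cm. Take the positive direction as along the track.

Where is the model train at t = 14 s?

On each constant-a segment, Δv = aΔt and Δx = v₀Δt + ½aΔt²; chain segment to segment.
0–2 s: v starts 8 cm/s; Δx = 8·2 + ½·-10·2² = -4 cm; v ends -12 cm/s.
2–8 s: v starts -12 cm/s; Δx = -12·6 + ½·12·6² = 144 cm; v ends 60 cm/s.
8–14 s: v starts 60 cm/s; Δx = 60·6 + ½·-4·6² = 288 cm; v ends 36 cm/s.
x(14) = -5 + Σ Δx = 423 cm.

423 cm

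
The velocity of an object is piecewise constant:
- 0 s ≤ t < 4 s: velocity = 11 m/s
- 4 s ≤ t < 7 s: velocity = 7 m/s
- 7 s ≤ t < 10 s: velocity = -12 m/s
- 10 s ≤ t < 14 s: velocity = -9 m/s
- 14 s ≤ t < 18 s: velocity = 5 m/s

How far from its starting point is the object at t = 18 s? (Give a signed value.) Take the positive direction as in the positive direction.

Displacement is the signed area under the v-t curve.
0–4 s: 11 × 4 = 44 m
4–7 s: 7 × 3 = 21 m
7–10 s: -12 × 3 = -36 m
10–14 s: -9 × 4 = -36 m
14–18 s: 5 × 4 = 20 m
Net displacement = 13 m

13 m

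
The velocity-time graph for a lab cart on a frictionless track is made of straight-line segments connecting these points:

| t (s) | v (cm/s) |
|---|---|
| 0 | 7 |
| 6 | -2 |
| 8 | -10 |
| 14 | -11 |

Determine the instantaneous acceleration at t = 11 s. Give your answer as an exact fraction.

-1/6 cm/s²

Acceleration is the slope of the v-t graph on 8–14 s: (-11 − -10)/(14 − 8) = -1/6 cm/s².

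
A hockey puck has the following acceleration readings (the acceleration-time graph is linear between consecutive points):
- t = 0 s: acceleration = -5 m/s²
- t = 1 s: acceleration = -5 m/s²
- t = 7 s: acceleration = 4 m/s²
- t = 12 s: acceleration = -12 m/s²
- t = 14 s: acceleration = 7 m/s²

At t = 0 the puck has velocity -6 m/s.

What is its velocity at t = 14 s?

-39 m/s

Δv equals the area under the a-t graph; then v = v₀ + Δv.
0–1 s: -5 × 1 = -5 m/s
1–7 s: ½(-5 + 4)(6) = -3 m/s
7–12 s: ½(4 + -12)(5) = -20 m/s
12–14 s: ½(-12 + 7)(2) = -5 m/s
Δv = -33 m/s, so v(14) = -6 + (-33) = -39 m/s.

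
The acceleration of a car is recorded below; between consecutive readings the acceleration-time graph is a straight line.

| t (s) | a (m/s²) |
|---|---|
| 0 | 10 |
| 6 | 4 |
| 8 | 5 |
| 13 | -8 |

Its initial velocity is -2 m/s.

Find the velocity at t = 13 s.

41.5 m/s

Δv equals the area under the a-t graph; then v = v₀ + Δv.
0–6 s: ½(10 + 4)(6) = 42 m/s
6–8 s: ½(4 + 5)(2) = 9 m/s
8–13 s: ½(5 + -8)(5) = -7.5 m/s
Δv = 43.5 m/s, so v(13) = -2 + (43.5) = 41.5 m/s.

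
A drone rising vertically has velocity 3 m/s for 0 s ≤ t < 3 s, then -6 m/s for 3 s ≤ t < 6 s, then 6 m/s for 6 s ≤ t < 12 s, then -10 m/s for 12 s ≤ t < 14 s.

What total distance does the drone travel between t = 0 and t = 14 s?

83 m

Distance (not displacement) is the total path length: add the absolute areas under v-t.
0–3 s: |3| × 3 = 9 m
3–6 s: |-6| × 3 = 18 m
6–12 s: |6| × 6 = 36 m
12–14 s: |-10| × 2 = 20 m
Total distance = 83 m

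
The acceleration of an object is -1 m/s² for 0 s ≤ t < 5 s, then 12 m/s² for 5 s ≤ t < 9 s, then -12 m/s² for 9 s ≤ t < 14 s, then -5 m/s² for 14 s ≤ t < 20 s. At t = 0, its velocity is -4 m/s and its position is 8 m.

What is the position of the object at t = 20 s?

-135.5 m

On each constant-a segment, Δv = aΔt and Δx = v₀Δt + ½aΔt²; chain segment to segment.
0–5 s: v starts -4 m/s; Δx = -4·5 + ½·-1·5² = -32.5 m; v ends -9 m/s.
5–9 s: v starts -9 m/s; Δx = -9·4 + ½·12·4² = 60 m; v ends 39 m/s.
9–14 s: v starts 39 m/s; Δx = 39·5 + ½·-12·5² = 45 m; v ends -21 m/s.
14–20 s: v starts -21 m/s; Δx = -21·6 + ½·-5·6² = -216 m; v ends -51 m/s.
x(20) = 8 + Σ Δx = -135.5 m.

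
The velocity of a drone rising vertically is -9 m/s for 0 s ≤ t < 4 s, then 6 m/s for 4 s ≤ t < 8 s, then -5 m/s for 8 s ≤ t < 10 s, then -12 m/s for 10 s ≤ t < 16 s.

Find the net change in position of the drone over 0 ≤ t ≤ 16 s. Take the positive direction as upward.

Displacement is the signed area under the v-t curve.
0–4 s: -9 × 4 = -36 m
4–8 s: 6 × 4 = 24 m
8–10 s: -5 × 2 = -10 m
10–16 s: -12 × 6 = -72 m
Net displacement = -94 m

-94 m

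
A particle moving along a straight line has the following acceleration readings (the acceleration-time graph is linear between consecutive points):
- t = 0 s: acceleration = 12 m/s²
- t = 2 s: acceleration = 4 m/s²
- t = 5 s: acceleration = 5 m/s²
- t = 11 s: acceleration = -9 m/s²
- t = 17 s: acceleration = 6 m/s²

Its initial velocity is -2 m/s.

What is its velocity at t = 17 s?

Δv equals the area under the a-t graph; then v = v₀ + Δv.
0–2 s: ½(12 + 4)(2) = 16 m/s
2–5 s: ½(4 + 5)(3) = 13.5 m/s
5–11 s: ½(5 + -9)(6) = -12 m/s
11–17 s: ½(-9 + 6)(6) = -9 m/s
Δv = 8.5 m/s, so v(17) = -2 + (8.5) = 6.5 m/s.

6.5 m/s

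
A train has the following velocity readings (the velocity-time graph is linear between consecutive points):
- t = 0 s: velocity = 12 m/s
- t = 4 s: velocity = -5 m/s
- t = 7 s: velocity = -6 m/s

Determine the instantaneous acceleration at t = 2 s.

Acceleration is the slope of the v-t graph on 0–4 s: (-5 − 12)/(4 − 0) = -4.25 m/s².

-4.25 m/s²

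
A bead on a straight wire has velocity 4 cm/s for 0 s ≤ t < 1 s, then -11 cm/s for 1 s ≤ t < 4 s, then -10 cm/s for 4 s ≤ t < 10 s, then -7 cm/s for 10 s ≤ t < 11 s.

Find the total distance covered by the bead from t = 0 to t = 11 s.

104 cm

Total distance travelled is ∫|v| dt — sum the magnitudes of each area piece.
0–1 s: |4| × 1 = 4 cm
1–4 s: |-11| × 3 = 33 cm
4–10 s: |-10| × 6 = 60 cm
10–11 s: |-7| × 1 = 7 cm
Total distance = 104 cm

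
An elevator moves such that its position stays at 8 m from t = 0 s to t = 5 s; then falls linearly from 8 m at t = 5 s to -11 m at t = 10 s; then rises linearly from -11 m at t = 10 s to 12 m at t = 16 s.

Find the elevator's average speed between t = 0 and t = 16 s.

Average speed = (total path length)/(elapsed time); on a piecewise-linear x-t graph the path length is Σ|Δx|.
0–5 s: |Δx| = |8 − 8| = 0 m
5–10 s: |Δx| = |-11 − 8| = 19 m
10–16 s: |Δx| = |12 − -11| = 23 m
Total path = 42 m; average speed = 42/16 = 2.625 m/s.

2.625 m/s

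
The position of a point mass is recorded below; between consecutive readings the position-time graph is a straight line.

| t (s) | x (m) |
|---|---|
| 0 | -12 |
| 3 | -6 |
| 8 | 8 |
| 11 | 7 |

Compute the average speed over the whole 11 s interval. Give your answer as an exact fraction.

Average speed = (total path length)/(elapsed time); on a piecewise-linear x-t graph the path length is Σ|Δx|.
0–3 s: |Δx| = |-6 − -12| = 6 m
3–8 s: |Δx| = |8 − -6| = 14 m
8–11 s: |Δx| = |7 − 8| = 1 m
Total path = 21 m; average speed = 21/11 = 21/11 m/s.

21/11 m/s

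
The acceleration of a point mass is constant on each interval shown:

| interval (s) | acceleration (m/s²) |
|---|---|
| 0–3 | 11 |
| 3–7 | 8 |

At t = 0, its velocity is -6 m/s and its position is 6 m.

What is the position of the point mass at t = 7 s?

209.5 m

On each constant-a segment, Δv = aΔt and Δx = v₀Δt + ½aΔt²; chain segment to segment.
0–3 s: v starts -6 m/s; Δx = -6·3 + ½·11·3² = 31.5 m; v ends 27 m/s.
3–7 s: v starts 27 m/s; Δx = 27·4 + ½·8·4² = 172 m; v ends 59 m/s.
x(7) = 6 + Σ Δx = 209.5 m.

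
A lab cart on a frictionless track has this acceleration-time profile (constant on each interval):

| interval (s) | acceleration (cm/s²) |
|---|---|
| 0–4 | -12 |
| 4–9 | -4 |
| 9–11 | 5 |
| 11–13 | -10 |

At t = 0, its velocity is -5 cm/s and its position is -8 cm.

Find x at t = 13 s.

On each constant-a segment, Δv = aΔt and Δx = v₀Δt + ½aΔt²; chain segment to segment.
0–4 s: v starts -5 cm/s; Δx = -5·4 + ½·-12·4² = -116 cm; v ends -53 cm/s.
4–9 s: v starts -53 cm/s; Δx = -53·5 + ½·-4·5² = -315 cm; v ends -73 cm/s.
9–11 s: v starts -73 cm/s; Δx = -73·2 + ½·5·2² = -136 cm; v ends -63 cm/s.
11–13 s: v starts -63 cm/s; Δx = -63·2 + ½·-10·2² = -146 cm; v ends -83 cm/s.
x(13) = -8 + Σ Δx = -721 cm.

-721 cm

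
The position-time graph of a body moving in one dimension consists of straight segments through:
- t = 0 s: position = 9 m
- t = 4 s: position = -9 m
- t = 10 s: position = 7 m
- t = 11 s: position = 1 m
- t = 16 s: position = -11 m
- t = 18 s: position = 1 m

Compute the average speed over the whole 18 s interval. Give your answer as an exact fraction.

32/9 m/s

Average speed = (total path length)/(elapsed time); on a piecewise-linear x-t graph the path length is Σ|Δx|.
0–4 s: |Δx| = |-9 − 9| = 18 m
4–10 s: |Δx| = |7 − -9| = 16 m
10–11 s: |Δx| = |1 − 7| = 6 m
11–16 s: |Δx| = |-11 − 1| = 12 m
16–18 s: |Δx| = |1 − -11| = 12 m
Total path = 64 m; average speed = 64/18 = 32/9 m/s.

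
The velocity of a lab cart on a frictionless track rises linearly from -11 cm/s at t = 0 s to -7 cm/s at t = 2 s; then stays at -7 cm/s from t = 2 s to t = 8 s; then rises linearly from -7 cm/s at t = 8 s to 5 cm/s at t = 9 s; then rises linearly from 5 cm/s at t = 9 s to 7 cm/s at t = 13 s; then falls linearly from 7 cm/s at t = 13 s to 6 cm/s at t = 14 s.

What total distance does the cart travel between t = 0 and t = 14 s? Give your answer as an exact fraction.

1123/12 cm

Distance (not displacement) is the total path length: add the absolute areas under v-t.
0–2 s: |½(-11 + -7)(2)| = 18 cm
2–8 s: |-7| × 6 = 42 cm
8–9 s: v = 0 at t = 103/12 s; triangle areas 49/24 + 25/24 = 37/12 cm
9–13 s: |½(5 + 7)(4)| = 24 cm
13–14 s: |½(7 + 6)(1)| = 6.5 cm
Total distance = 1123/12 cm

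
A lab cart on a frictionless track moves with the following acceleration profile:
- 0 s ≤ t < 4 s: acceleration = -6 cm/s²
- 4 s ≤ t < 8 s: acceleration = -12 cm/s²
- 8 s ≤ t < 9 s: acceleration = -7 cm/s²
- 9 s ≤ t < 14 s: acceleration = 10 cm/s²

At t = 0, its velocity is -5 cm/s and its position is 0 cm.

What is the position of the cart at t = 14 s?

-655.5 cm

On each constant-a segment, Δv = aΔt and Δx = v₀Δt + ½aΔt²; chain segment to segment.
0–4 s: v starts -5 cm/s; Δx = -5·4 + ½·-6·4² = -68 cm; v ends -29 cm/s.
4–8 s: v starts -29 cm/s; Δx = -29·4 + ½·-12·4² = -212 cm; v ends -77 cm/s.
8–9 s: v starts -77 cm/s; Δx = -77·1 + ½·-7·1² = -80.5 cm; v ends -84 cm/s.
9–14 s: v starts -84 cm/s; Δx = -84·5 + ½·10·5² = -295 cm; v ends -34 cm/s.
x(14) = 0 + Σ Δx = -655.5 cm.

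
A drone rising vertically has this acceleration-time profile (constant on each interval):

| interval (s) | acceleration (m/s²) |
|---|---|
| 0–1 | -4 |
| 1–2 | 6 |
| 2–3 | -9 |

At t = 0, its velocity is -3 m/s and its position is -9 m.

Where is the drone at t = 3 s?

-23.5 m

On each constant-a segment, Δv = aΔt and Δx = v₀Δt + ½aΔt²; chain segment to segment.
0–1 s: v starts -3 m/s; Δx = -3·1 + ½·-4·1² = -5 m; v ends -7 m/s.
1–2 s: v starts -7 m/s; Δx = -7·1 + ½·6·1² = -4 m; v ends -1 m/s.
2–3 s: v starts -1 m/s; Δx = -1·1 + ½·-9·1² = -5.5 m; v ends -10 m/s.
x(3) = -9 + Σ Δx = -23.5 m.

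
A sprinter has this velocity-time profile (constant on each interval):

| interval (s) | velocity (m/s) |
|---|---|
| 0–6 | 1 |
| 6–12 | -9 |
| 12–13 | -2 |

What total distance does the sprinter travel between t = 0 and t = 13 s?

Total distance travelled is ∫|v| dt — sum the magnitudes of each area piece.
0–6 s: |1| × 6 = 6 m
6–12 s: |-9| × 6 = 54 m
12–13 s: |-2| × 1 = 2 m
Total distance = 62 m

62 m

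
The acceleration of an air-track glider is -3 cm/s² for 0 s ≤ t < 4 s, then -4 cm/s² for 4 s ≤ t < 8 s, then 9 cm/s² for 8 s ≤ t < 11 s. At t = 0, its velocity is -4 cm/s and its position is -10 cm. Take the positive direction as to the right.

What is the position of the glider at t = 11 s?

-201.5 cm

On each constant-a segment, Δv = aΔt and Δx = v₀Δt + ½aΔt²; chain segment to segment.
0–4 s: v starts -4 cm/s; Δx = -4·4 + ½·-3·4² = -40 cm; v ends -16 cm/s.
4–8 s: v starts -16 cm/s; Δx = -16·4 + ½·-4·4² = -96 cm; v ends -32 cm/s.
8–11 s: v starts -32 cm/s; Δx = -32·3 + ½·9·3² = -55.5 cm; v ends -5 cm/s.
x(11) = -10 + Σ Δx = -201.5 cm.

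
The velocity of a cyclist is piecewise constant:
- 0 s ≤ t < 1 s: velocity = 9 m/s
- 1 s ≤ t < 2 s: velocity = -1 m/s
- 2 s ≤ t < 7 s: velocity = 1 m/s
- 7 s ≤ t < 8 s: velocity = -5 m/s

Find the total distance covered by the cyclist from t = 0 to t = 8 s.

Total distance travelled is ∫|v| dt — sum the magnitudes of each area piece.
0–1 s: |9| × 1 = 9 m
1–2 s: |-1| × 1 = 1 m
2–7 s: |1| × 5 = 5 m
7–8 s: |-5| × 1 = 5 m
Total distance = 20 m

20 m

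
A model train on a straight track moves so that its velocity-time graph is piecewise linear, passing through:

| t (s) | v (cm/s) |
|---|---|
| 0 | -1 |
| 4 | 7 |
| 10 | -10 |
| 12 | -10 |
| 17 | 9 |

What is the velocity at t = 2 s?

3 cm/s

On 0–4 s the graph is linear from -1 to 7 cm/s: v(2) = -1 + (7 − -1)·(2 − 0)/(4 − 0) = 3 cm/s.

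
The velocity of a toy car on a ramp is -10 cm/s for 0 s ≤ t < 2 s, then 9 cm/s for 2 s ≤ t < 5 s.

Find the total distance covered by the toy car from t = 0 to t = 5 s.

47 cm

Total distance travelled is ∫|v| dt — sum the magnitudes of each area piece.
0–2 s: |-10| × 2 = 20 cm
2–5 s: |9| × 3 = 27 cm
Total distance = 47 cm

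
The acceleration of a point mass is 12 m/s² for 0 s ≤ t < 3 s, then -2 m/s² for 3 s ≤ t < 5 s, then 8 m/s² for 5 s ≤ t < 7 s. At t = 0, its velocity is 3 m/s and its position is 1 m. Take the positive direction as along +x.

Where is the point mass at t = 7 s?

224 m

On each constant-a segment, Δv = aΔt and Δx = v₀Δt + ½aΔt²; chain segment to segment.
0–3 s: v starts 3 m/s; Δx = 3·3 + ½·12·3² = 63 m; v ends 39 m/s.
3–5 s: v starts 39 m/s; Δx = 39·2 + ½·-2·2² = 74 m; v ends 35 m/s.
5–7 s: v starts 35 m/s; Δx = 35·2 + ½·8·2² = 86 m; v ends 51 m/s.
x(7) = 1 + Σ Δx = 224 m.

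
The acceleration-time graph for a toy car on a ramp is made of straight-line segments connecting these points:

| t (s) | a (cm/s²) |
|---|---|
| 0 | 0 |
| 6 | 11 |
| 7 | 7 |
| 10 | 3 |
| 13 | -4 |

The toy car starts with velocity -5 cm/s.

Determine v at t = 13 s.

Δv equals the area under the a-t graph; then v = v₀ + Δv.
0–6 s: ½(0 + 11)(6) = 33 cm/s
6–7 s: ½(11 + 7)(1) = 9 cm/s
7–10 s: ½(7 + 3)(3) = 15 cm/s
10–13 s: ½(3 + -4)(3) = -1.5 cm/s
Δv = 55.5 cm/s, so v(13) = -5 + (55.5) = 50.5 cm/s.

50.5 cm/s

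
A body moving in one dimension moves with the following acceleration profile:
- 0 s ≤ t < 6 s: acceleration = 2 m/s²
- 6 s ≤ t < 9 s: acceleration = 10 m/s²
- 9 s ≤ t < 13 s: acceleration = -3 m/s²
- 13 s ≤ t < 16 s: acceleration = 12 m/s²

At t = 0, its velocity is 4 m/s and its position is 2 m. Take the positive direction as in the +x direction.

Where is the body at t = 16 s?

471 m

On each constant-a segment, Δv = aΔt and Δx = v₀Δt + ½aΔt²; chain segment to segment.
0–6 s: v starts 4 m/s; Δx = 4·6 + ½·2·6² = 60 m; v ends 16 m/s.
6–9 s: v starts 16 m/s; Δx = 16·3 + ½·10·3² = 93 m; v ends 46 m/s.
9–13 s: v starts 46 m/s; Δx = 46·4 + ½·-3·4² = 160 m; v ends 34 m/s.
13–16 s: v starts 34 m/s; Δx = 34·3 + ½·12·3² = 156 m; v ends 70 m/s.
x(16) = 2 + Σ Δx = 471 m.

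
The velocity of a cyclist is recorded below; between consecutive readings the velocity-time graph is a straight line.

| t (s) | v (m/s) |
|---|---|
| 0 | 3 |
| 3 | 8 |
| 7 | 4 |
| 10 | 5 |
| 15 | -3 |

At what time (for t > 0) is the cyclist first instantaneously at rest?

v changes sign on 10–15 s (from 5 to -3); the graph is linear there, so v = 0 at t = 10 + (-5)·(15 − 10)/(-3 − 5) = 13.125 s.

t = 13.125 s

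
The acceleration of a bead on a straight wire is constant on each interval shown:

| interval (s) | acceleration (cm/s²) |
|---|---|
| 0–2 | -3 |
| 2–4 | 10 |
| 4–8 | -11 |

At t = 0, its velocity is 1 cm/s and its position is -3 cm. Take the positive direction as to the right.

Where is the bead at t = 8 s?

On each constant-a segment, Δv = aΔt and Δx = v₀Δt + ½aΔt²; chain segment to segment.
0–2 s: v starts 1 cm/s; Δx = 1·2 + ½·-3·2² = -4 cm; v ends -5 cm/s.
2–4 s: v starts -5 cm/s; Δx = -5·2 + ½·10·2² = 10 cm; v ends 15 cm/s.
4–8 s: v starts 15 cm/s; Δx = 15·4 + ½·-11·4² = -28 cm; v ends -29 cm/s.
x(8) = -3 + Σ Δx = -25 cm.

-25 cm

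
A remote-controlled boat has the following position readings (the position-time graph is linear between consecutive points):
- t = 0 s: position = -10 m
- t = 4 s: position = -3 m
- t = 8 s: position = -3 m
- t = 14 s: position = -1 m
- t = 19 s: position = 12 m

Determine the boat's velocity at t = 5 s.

Velocity is the slope of the x-t graph on 4–8 s: (-3 − -3)/(8 − 4) = 0 m/s.

0 m/s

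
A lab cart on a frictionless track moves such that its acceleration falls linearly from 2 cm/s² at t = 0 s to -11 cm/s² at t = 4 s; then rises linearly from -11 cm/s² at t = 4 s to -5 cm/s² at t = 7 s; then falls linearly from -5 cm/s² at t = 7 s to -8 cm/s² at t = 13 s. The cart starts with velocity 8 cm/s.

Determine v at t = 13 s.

Δv equals the area under the a-t graph; then v = v₀ + Δv.
0–4 s: ½(2 + -11)(4) = -18 cm/s
4–7 s: ½(-11 + -5)(3) = -24 cm/s
7–13 s: ½(-5 + -8)(6) = -39 cm/s
Δv = -81 cm/s, so v(13) = 8 + (-81) = -73 cm/s.

-73 cm/s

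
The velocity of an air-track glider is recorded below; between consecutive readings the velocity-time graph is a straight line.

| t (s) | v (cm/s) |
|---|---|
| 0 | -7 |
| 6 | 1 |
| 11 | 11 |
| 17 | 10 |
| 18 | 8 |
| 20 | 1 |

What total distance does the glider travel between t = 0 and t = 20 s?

129.75 cm

Total distance travelled is ∫|v| dt — sum the magnitudes of each area piece.
0–6 s: v = 0 at t = 5.25 s; triangle areas 18.375 + 0.375 = 18.75 cm
6–11 s: |½(1 + 11)(5)| = 30 cm
11–17 s: |½(11 + 10)(6)| = 63 cm
17–18 s: |½(10 + 8)(1)| = 9 cm
18–20 s: |½(8 + 1)(2)| = 9 cm
Total distance = 129.75 cm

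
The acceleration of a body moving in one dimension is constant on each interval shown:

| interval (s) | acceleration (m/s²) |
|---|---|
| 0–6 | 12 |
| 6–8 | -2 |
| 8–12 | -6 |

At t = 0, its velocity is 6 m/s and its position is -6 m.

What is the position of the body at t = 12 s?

646 m

On each constant-a segment, Δv = aΔt and Δx = v₀Δt + ½aΔt²; chain segment to segment.
0–6 s: v starts 6 m/s; Δx = 6·6 + ½·12·6² = 252 m; v ends 78 m/s.
6–8 s: v starts 78 m/s; Δx = 78·2 + ½·-2·2² = 152 m; v ends 74 m/s.
8–12 s: v starts 74 m/s; Δx = 74·4 + ½·-6·4² = 248 m; v ends 50 m/s.
x(12) = -6 + Σ Δx = 646 m.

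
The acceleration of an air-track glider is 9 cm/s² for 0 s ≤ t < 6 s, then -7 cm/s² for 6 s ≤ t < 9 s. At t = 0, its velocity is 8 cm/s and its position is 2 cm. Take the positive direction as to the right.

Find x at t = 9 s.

366.5 cm

On each constant-a segment, Δv = aΔt and Δx = v₀Δt + ½aΔt²; chain segment to segment.
0–6 s: v starts 8 cm/s; Δx = 8·6 + ½·9·6² = 210 cm; v ends 62 cm/s.
6–9 s: v starts 62 cm/s; Δx = 62·3 + ½·-7·3² = 154.5 cm; v ends 41 cm/s.
x(9) = 2 + Σ Δx = 366.5 cm.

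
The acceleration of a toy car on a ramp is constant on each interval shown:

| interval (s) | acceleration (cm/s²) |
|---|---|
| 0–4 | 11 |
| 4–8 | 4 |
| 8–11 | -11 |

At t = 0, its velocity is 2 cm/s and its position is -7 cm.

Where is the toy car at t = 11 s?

On each constant-a segment, Δv = aΔt and Δx = v₀Δt + ½aΔt²; chain segment to segment.
0–4 s: v starts 2 cm/s; Δx = 2·4 + ½·11·4² = 96 cm; v ends 46 cm/s.
4–8 s: v starts 46 cm/s; Δx = 46·4 + ½·4·4² = 216 cm; v ends 62 cm/s.
8–11 s: v starts 62 cm/s; Δx = 62·3 + ½·-11·3² = 136.5 cm; v ends 29 cm/s.
x(11) = -7 + Σ Δx = 441.5 cm.

441.5 cm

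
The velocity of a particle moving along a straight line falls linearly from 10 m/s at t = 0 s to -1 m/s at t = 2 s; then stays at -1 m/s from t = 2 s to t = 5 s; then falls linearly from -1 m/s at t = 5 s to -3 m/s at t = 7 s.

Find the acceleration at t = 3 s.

0 m/s²

Acceleration is the slope of the v-t graph on 2–5 s: (-1 − -1)/(5 − 2) = 0 m/s².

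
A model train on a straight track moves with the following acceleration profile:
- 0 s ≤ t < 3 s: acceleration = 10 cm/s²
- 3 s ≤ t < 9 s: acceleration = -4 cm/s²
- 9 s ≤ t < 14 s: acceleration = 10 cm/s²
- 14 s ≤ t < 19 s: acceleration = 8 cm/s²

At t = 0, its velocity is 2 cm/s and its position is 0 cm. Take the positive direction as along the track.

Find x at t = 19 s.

726 cm

On each constant-a segment, Δv = aΔt and Δx = v₀Δt + ½aΔt²; chain segment to segment.
0–3 s: v starts 2 cm/s; Δx = 2·3 + ½·10·3² = 51 cm; v ends 32 cm/s.
3–9 s: v starts 32 cm/s; Δx = 32·6 + ½·-4·6² = 120 cm; v ends 8 cm/s.
9–14 s: v starts 8 cm/s; Δx = 8·5 + ½·10·5² = 165 cm; v ends 58 cm/s.
14–19 s: v starts 58 cm/s; Δx = 58·5 + ½·8·5² = 390 cm; v ends 98 cm/s.
x(19) = 0 + Σ Δx = 726 cm.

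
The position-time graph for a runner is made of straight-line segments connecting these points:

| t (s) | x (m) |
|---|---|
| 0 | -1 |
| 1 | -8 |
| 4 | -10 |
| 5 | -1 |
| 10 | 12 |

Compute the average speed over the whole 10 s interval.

3.1 m/s

Average speed = (total path length)/(elapsed time); on a piecewise-linear x-t graph the path length is Σ|Δx|.
0–1 s: |Δx| = |-8 − -1| = 7 m
1–4 s: |Δx| = |-10 − -8| = 2 m
4–5 s: |Δx| = |-1 − -10| = 9 m
5–10 s: |Δx| = |12 − -1| = 13 m
Total path = 31 m; average speed = 31/10 = 3.1 m/s.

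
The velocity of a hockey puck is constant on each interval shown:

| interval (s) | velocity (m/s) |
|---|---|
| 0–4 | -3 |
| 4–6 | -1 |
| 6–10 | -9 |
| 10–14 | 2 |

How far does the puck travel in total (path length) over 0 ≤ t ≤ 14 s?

58 m

Total distance travelled is ∫|v| dt — sum the magnitudes of each area piece.
0–4 s: |-3| × 4 = 12 m
4–6 s: |-1| × 2 = 2 m
6–10 s: |-9| × 4 = 36 m
10–14 s: |2| × 4 = 8 m
Total distance = 58 m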